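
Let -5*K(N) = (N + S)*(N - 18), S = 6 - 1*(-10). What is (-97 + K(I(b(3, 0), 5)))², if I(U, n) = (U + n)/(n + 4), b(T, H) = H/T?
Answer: 252555664/164025 ≈ 1539.7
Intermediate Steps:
S = 16 (S = 6 + 10 = 16)
I(U, n) = (U + n)/(4 + n)
K(N) = -(-18 + N)*(16 + N)/5 (K(N) = -(N + 16)*(N - 18)/5 = -(16 + N)*(-18 + N)/5 = -(-18 + N)*(16 + N)/5)
(-97 + K(I(b(3, 0), 5)))² = (-97 + (288/5 - (0/3 + 5)²/(4 + 5)²/5 + 2*((0/3 + 5)/(4 + 5))/5))² = (-97 + (288/5 - (0*(⅓) + 5)²/81/5 + 2*((0*(⅓) + 5)/9)/5))² = (-97 + (288/5 - (0 + 5)²/81/5 + 2*((0 + 5)/9)/5))² = (-97 + (288/5 - ((⅑)*5)²/5 + 2*((⅑)*5)/5))² = (-97 + (288/5 - (5/9)²/5 + (⅖)*(5/9)))² = (-97 + (288/5 - ⅕*25/81 + 2/9))² = (-97 + (288/5 - 5/81 + 2/9))² = (-97 + 23393/405)² = (-15892/405)² = 252555664/164025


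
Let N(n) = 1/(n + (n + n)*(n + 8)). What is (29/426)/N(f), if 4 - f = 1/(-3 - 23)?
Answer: 165445/23998 ≈ 6.8941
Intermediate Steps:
f = 105/26 (f = 4 - 1/(-3 - 23) = 4 - 1/(-26) = 4 - 1*(-1/26) = 4 + 1/26 = 105/26 ≈ 4.0385)
N(n) = 1/(n + 2*n*(8 + n)) (N(n) = 1/(n + (2*n)*(8 + n)) = 1/(n + 2*n*(8 + n)))
(29/426)/N(f) = (29/426)/((1/((105/26)*(17 + 2*(105/26))))) = (29*(1/426))/((26/(105*(17 + 105/13)))) = 29/(426*((26/(105*(326/13))))) = 29/(426*(((26/105)*(13/326)))) = 29/(426*(169/17115)) = (29/426)*(17115/169) = 165445/23998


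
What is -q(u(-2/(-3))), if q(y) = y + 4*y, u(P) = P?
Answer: -10/3 ≈ -3.3333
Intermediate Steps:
q(y) = 5*y
-q(u(-2/(-3))) = -5*(-2/(-3)) = -5*(-2*(-⅓)) = -5*2/3 = -1*10/3 = -10/3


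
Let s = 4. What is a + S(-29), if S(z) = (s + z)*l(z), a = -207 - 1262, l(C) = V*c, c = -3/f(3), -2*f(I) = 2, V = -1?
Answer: -1394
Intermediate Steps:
f(I) = -1 (f(I) = -½*2 = -1)
c = 3 (c = -3/(-1) = -3*(-1) = 3)
l(C) = -3 (l(C) = -1*3 = -3)
a = -1469
S(z) = -12 - 3*z (S(z) = (4 + z)*(-3) = -12 - 3*z)
a + S(-29) = -1469 + (-12 - 3*(-29)) = -1469 + (-12 + 87) = -1469 + 75 = -1394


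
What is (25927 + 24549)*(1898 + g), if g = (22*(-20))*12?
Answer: -170709832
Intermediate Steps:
g = -5280 (g = -440*12 = -5280)
(25927 + 24549)*(1898 + g) = (25927 + 24549)*(1898 - 5280) = 50476*(-3382) = -170709832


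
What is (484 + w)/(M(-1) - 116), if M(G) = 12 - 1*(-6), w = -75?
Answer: -409/98 ≈ -4.1735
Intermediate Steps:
M(G) = 18 (M(G) = 12 + 6 = 18)
(484 + w)/(M(-1) - 116) = (484 - 75)/(18 - 116) = 409/(-98) = 409*(-1/98) = -409/98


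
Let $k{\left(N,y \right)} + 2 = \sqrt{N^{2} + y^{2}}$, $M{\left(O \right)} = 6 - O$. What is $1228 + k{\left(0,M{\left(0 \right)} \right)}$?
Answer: $1232$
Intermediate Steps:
$k{\left(N,y \right)} = -2 + \sqrt{N^{2} + y^{2}}$
$1228 + k{\left(0,M{\left(0 \right)} \right)} = 1228 - \left(2 - \sqrt{0^{2} + \left(6 - 0\right)^{2}}\right) = 1228 - \left(2 - \sqrt{0 + \left(6 + 0\right)^{2}}\right) = 1228 - \left(2 - \sqrt{0 + 6^{2}}\right) = 1228 - \left(2 - \sqrt{0 + 36}\right) = 1228 - \left(2 - \sqrt{36}\right) = 1228 + \left(-2 + 6\right) = 1228 + 4 = 1232$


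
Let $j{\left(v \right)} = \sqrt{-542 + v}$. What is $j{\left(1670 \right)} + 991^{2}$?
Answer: $982081 + 2 \sqrt{282} \approx 9.8212 \cdot 10^{5}$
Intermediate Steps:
$j{\left(1670 \right)} + 991^{2} = \sqrt{-542 + 1670} + 991^{2} = \sqrt{1128} + 982081 = 2 \sqrt{282} + 982081 = 982081 + 2 \sqrt{282}$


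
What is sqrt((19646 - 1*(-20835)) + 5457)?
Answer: sqrt(45938) ≈ 214.33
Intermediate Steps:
sqrt((19646 - 1*(-20835)) + 5457) = sqrt((19646 + 20835) + 5457) = sqrt(40481 + 5457) = sqrt(45938)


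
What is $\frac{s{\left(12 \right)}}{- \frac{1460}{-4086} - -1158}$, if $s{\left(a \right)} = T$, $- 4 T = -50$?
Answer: $\frac{51075}{4733048} \approx 0.010791$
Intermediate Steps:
$T = \frac{25}{2}$ ($T = \left(- \frac{1}{4}\right) \left(-50\right) = \frac{25}{2} \approx 12.5$)
$s{\left(a \right)} = \frac{25}{2}$
$\frac{s{\left(12 \right)}}{- \frac{1460}{-4086} - -1158} = \frac{25}{2 \left(- \frac{1460}{-4086} - -1158\right)} = \frac{25}{2 \left(\left(-1460\right) \left(- \frac{1}{4086}\right) + 1158\right)} = \frac{25}{2 \left(\frac{730}{2043} + 1158\right)} = \frac{25}{2 \cdot \frac{2366524}{2043}} = \frac{25}{2} \cdot \frac{2043}{2366524} = \frac{51075}{4733048}$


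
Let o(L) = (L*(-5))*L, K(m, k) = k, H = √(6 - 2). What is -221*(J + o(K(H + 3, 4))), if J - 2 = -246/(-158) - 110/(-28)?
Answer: 17724421/1106 ≈ 16026.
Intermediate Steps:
H = 2 (H = √4 = 2)
o(L) = -5*L² (o(L) = (-5*L)*L = -5*L²)
J = 8279/1106 (J = 2 + (-246/(-158) - 110/(-28)) = 2 + (-246*(-1/158) - 110*(-1/28)) = 2 + (123/79 + 55/14) = 2 + 6067/1106 = 8279/1106 ≈ 7.4855)
-221*(J + o(K(H + 3, 4))) = -221*(8279/1106 - 5*4²) = -221*(8279/1106 - 5*16) = -221*(8279/1106 - 80) = -221*(-80201/1106) = 17724421/1106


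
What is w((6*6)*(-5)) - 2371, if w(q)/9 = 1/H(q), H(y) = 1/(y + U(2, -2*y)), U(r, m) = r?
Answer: -3973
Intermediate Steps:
H(y) = 1/(2 + y) (H(y) = 1/(y + 2) = 1/(2 + y))
w(q) = 18 + 9*q (w(q) = 9/(1/(2 + q)) = 9*(2 + q) = 18 + 9*q)
w((6*6)*(-5)) - 2371 = (18 + 9*((6*6)*(-5))) - 2371 = (18 + 9*(36*(-5))) - 2371 = (18 + 9*(-180)) - 2371 = (18 - 1620) - 2371 = -1602 - 2371 = -3973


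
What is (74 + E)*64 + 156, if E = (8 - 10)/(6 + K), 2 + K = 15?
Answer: 92820/19 ≈ 4885.3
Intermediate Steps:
K = 13 (K = -2 + 15 = 13)
E = -2/19 (E = (8 - 10)/(6 + 13) = -2/19 ≈ -0.10526)
(74 + E)*64 + 156 = (74 - 2/19)*64 + 156 = (1404/19)*64 + 156 = 89856/19 + 156 = 92820/19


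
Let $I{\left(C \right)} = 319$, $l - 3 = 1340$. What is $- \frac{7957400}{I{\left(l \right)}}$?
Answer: $- \frac{723400}{29} \approx -24945.0$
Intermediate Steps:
$l = 1343$ ($l = 3 + 1340 = 1343$)
$- \frac{7957400}{I{\left(l \right)}} = - \frac{7957400}{319} = \left(-7957400\right) \frac{1}{319} = - \frac{723400}{29}$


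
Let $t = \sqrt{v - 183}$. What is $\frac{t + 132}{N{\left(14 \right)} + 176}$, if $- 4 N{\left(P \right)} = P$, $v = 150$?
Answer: $\frac{88}{115} + \frac{2 i \sqrt{33}}{345} \approx 0.76522 + 0.033302 i$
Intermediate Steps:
$N{\left(P \right)} = - \frac{P}{4}$
$t = i \sqrt{33}$ ($t = \sqrt{150 - 183} = \sqrt{-33} = i \sqrt{33} \approx 5.7446 i$)
$\frac{t + 132}{N{\left(14 \right)} + 176} = \frac{i \sqrt{33} + 132}{\left(- \frac{1}{4}\right) 14 + 176} = \frac{132 + i \sqrt{33}}{- \frac{7}{2} + 176} = \frac{132 + i \sqrt{33}}{\frac{345}{2}} = \left(132 + i \sqrt{33}\right) \frac{2}{345} = \frac{88}{115} + \frac{2 i \sqrt{33}}{345}$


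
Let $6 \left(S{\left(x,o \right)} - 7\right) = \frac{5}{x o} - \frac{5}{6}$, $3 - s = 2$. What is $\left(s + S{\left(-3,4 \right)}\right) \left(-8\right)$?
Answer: $- \frac{187}{3} \approx -62.333$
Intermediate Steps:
$s = 1$ ($s = 3 - 2 = 1$)
$S{\left(x,o \right)} = \frac{247}{36} + \frac{5}{6 o x}$ ($S{\left(x,o \right)} = 7 + \frac{\frac{5}{x o} - \frac{5}{6}}{6} = 7 + \frac{\frac{5}{o x} - \frac{5}{6}}{6} = 7 + \frac{- \frac{5}{6} + \frac{5}{o x}}{6} = 7 - \left(\frac{5}{36} - \frac{5}{6 o x}\right) = \frac{247}{36} + \frac{5}{6 o x}$)
$\left(s + S{\left(-3,4 \right)}\right) \left(-8\right) = \left(1 + \left(\frac{247}{36} + \frac{5}{6 \cdot 4 \left(-3\right)}\right)\right) \left(-8\right) = \left(1 + \left(\frac{247}{36} + \frac{5}{6} \cdot \frac{1}{4} \left(- \frac{1}{3}\right)\right)\right) \left(-8\right) = \left(1 + \left(\frac{247}{36} - \frac{5}{72}\right)\right) \left(-8\right) = \left(1 + \frac{163}{24}\right) \left(-8\right) = \frac{187}{24} \left(-8\right) = - \frac{187}{3}$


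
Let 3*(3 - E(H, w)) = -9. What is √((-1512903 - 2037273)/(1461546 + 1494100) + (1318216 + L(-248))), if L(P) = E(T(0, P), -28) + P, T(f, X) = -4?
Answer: √2878400953628446022/1477823 ≈ 1148.0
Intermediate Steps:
E(H, w) = 6 (E(H, w) = 3 - ⅓*(-9) = 3 + 3 = 6)
L(P) = 6 + P
√((-1512903 - 2037273)/(1461546 + 1494100) + (1318216 + L(-248))) = √((-1512903 - 2037273)/(1461546 + 1494100) + (1318216 + (6 - 248))) = √(-3550176/2955646 + (1318216 - 242)) = √(-3550176*1/2955646 + 1317974) = √(-1775088/1477823 + 1317974) = √(1947730515514/1477823) = √2878400953628446022/1477823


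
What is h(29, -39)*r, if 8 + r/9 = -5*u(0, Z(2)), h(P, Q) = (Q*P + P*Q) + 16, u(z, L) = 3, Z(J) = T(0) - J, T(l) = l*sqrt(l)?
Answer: 464922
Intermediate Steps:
T(l) = l**(3/2)
Z(J) = -J (Z(J) = 0**(3/2) - J = 0 - J = -J)
h(P, Q) = 16 + 2*P*Q (h(P, Q) = (P*Q + P*Q) + 16 = 2*P*Q + 16 = 16 + 2*P*Q)
r = -207 (r = -72 + 9*(-5*3) = -72 + 9*(-15) = -72 - 135 = -207)
h(29, -39)*r = (16 + 2*29*(-39))*(-207) = (16 - 2262)*(-207) = -2246*(-207) = 464922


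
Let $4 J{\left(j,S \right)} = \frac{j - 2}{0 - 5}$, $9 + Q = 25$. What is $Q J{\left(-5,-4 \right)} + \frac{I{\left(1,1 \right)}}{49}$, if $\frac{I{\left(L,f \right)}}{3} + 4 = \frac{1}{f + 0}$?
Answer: $\frac{1327}{245} \approx 5.4163$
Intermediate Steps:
$Q = 16$ ($Q = -9 + 25 = 16$)
$I{\left(L,f \right)} = -12 + \frac{3}{f}$ ($I{\left(L,f \right)} = -12 + \frac{3}{f + 0} = -12 + \frac{3}{f}$)
$J{\left(j,S \right)} = \frac{1}{10} - \frac{j}{20}$ ($J{\left(j,S \right)} = \frac{\left(j - 2\right) \frac{1}{0 - 5}}{4} = \frac{\left(-2 + j\right) \frac{1}{-5}}{4} = \frac{\left(-2 + j\right) \left(- \frac{1}{5}\right)}{4} = \frac{\frac{2}{5} - \frac{j}{5}}{4} = \frac{1}{10} - \frac{j}{20}$)
$Q J{\left(-5,-4 \right)} + \frac{I{\left(1,1 \right)}}{49} = 16 \left(\frac{1}{10} - - \frac{1}{4}\right) + \frac{-12 + \frac{3}{1}}{49} = 16 \left(\frac{1}{10} + \frac{1}{4}\right) + \left(-12 + 3 \cdot 1\right) \frac{1}{49} = 16 \cdot \frac{7}{20} + \left(-12 + 3\right) \frac{1}{49} = \frac{28}{5} - \frac{9}{49} = \frac{1327}{245}$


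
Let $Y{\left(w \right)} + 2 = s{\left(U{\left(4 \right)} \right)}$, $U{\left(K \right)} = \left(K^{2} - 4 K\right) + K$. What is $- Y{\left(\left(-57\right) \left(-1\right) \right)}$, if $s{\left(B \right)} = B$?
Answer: $-2$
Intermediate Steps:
$U{\left(K \right)} = K^{2} - 3 K$
$Y{\left(w \right)} = 2$ ($Y{\left(w \right)} = -2 + 4 \left(-3 + 4\right) = -2 + 4 \cdot 1 = -2 + 4 = 2$)
$- Y{\left(\left(-57\right) \left(-1\right) \right)} = \left(-1\right) 2 = -2$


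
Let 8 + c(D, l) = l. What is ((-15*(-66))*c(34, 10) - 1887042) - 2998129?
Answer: -4883191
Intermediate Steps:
c(D, l) = -8 + l
((-15*(-66))*c(34, 10) - 1887042) - 2998129 = ((-15*(-66))*(-8 + 10) - 1887042) - 2998129 = (990*2 - 1887042) - 2998129 = (1980 - 1887042) - 2998129 = -1885062 - 2998129 = -4883191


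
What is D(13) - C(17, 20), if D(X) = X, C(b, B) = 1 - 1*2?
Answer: 14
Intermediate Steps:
C(b, B) = -1 (C(b, B) = 1 - 2 = -1)
D(13) - C(17, 20) = 13 - 1*(-1) = 13 + 1 = 14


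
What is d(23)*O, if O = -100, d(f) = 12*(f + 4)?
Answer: -32400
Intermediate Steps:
d(f) = 48 + 12*f (d(f) = 12*(4 + f) = 48 + 12*f)
d(23)*O = (48 + 12*23)*(-100) = (48 + 276)*(-100) = 324*(-100) = -32400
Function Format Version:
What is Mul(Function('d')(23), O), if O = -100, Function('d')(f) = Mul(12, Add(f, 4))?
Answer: -32400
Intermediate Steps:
Function('d')(f) = Add(48, Mul(12, f)) (Function('d')(f) = Mul(12, Add(4, f)) = Add(48, Mul(12, f)))
Mul(Function('d')(23), O) = Mul(Add(48, Mul(12, 23)), -100) = Mul(Add(48, 276), -100) = Mul(324, -100) = -32400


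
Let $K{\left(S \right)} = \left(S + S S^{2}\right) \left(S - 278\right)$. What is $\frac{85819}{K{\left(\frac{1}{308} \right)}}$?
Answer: $- \frac{772300499348224}{8122625895} \approx -95080.0$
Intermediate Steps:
$K{\left(S \right)} = \left(-278 + S\right) \left(S + S^{3}\right)$ ($K{\left(S \right)} = \left(S + S^{3}\right) \left(-278 + S\right) = \left(-278 + S\right) \left(S + S^{3}\right)$)
$\frac{85819}{K{\left(\frac{1}{308} \right)}} = \frac{85819}{\frac{1}{308} \left(-278 + \frac{1}{308} + \left(\frac{1}{308}\right)^{3} - 278 \left(\frac{1}{308}\right)^{2}\right)} = \frac{85819}{\frac{1}{308} \left(-278 + \frac{1}{308} + \left(\frac{1}{308}\right)^{3} - \frac{278}{94864}\right)} = \frac{85819}{\frac{1}{308} \left(-278 + \frac{1}{308} + \frac{1}{29218112} - \frac{139}{47432}\right)} = \frac{85819}{\frac{1}{308} \left(- \frac{8122625895}{29218112}\right)} = \frac{85819}{- \frac{8122625895}{8999178496}} = 85819 \left(- \frac{8999178496}{8122625895}\right) = - \frac{772300499348224}{8122625895}$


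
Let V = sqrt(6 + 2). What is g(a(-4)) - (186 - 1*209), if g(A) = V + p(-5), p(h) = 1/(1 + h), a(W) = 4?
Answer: 91/4 + 2*sqrt(2) ≈ 25.578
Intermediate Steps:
V = 2*sqrt(2) (V = sqrt(8) = 2*sqrt(2) ≈ 2.8284)
g(A) = -1/4 + 2*sqrt(2) (g(A) = 2*sqrt(2) + 1/(1 - 5) = 2*sqrt(2) + 1/(-4) = 2*sqrt(2) - 1/4 = -1/4 + 2*sqrt(2))
g(a(-4)) - (186 - 1*209) = (-1/4 + 2*sqrt(2)) - (186 - 1*209) = (-1/4 + 2*sqrt(2)) - (186 - 209) = (-1/4 + 2*sqrt(2)) - 1*(-23) = (-1/4 + 2*sqrt(2)) + 23 = 91/4 + 2*sqrt(2)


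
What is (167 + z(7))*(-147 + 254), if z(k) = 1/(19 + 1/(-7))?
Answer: 2359457/132 ≈ 17875.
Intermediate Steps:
z(k) = 7/132 (z(k) = 1/(19 - ⅐) = 1/(132/7) = 7/132)
(167 + z(7))*(-147 + 254) = (167 + 7/132)*(-147 + 254) = (22051/132)*107 = 2359457/132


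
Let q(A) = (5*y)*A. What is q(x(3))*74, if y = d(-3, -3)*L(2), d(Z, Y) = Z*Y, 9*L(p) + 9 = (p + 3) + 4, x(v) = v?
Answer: 0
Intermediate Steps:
L(p) = -2/9 + p/9 (L(p) = -1 + ((p + 3) + 4)/9 = -1 + ((3 + p) + 4)/9 = -1 + (7 + p)/9 = -1 + (7/9 + p/9) = -2/9 + p/9)
d(Z, Y) = Y*Z
y = 0 (y = (-3*(-3))*(-2/9 + (⅑)*2) = 9*(-2/9 + 2/9) = 9*0 = 0)
q(A) = 0 (q(A) = (5*0)*A = 0*A = 0)
q(x(3))*74 = 0*74 = 0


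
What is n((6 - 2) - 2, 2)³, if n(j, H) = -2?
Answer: -8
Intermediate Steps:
n((6 - 2) - 2, 2)³ = (-2)³ = -8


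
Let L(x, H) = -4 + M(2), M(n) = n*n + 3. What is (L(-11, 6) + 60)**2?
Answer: 3969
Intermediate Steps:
M(n) = 3 + n**2 (M(n) = n**2 + 3 = 3 + n**2)
L(x, H) = 3 (L(x, H) = -4 + (3 + 2**2) = -4 + (3 + 4) = -4 + 7 = 3)
(L(-11, 6) + 60)**2 = (3 + 60)**2 = 63**2 = 3969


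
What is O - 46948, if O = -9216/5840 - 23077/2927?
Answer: -50167239597/1068355 ≈ -46957.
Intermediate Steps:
O = -10109057/1068355 (O = -9216*1/5840 - 23077*1/2927 = -576/365 - 23077/2927 = -10109057/1068355 ≈ -9.4623)
O - 46948 = -10109057/1068355 - 46948 = -50167239597/1068355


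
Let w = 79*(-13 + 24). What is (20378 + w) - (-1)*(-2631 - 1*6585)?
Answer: 12031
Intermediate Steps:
w = 869 (w = 79*11 = 869)
(20378 + w) - (-1)*(-2631 - 1*6585) = (20378 + 869) - (-1)*(-2631 - 1*6585) = 21247 - (-1)*(-2631 - 6585) = 21247 - (-1)*(-9216) = 21247 - 1*9216 = 21247 - 9216 = 12031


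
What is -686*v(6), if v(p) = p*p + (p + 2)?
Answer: -30184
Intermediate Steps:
v(p) = 2 + p + p**2 (v(p) = p**2 + (2 + p) = 2 + p + p**2)
-686*v(6) = -686*(2 + 6 + 6**2) = -686*(2 + 6 + 36) = -686*44 = -30184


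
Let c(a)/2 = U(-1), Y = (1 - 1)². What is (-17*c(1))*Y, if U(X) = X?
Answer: 0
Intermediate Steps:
Y = 0 (Y = 0² = 0)
c(a) = -2 (c(a) = 2*(-1) = -2)
(-17*c(1))*Y = -17*(-2)*0 = 34*0 = 0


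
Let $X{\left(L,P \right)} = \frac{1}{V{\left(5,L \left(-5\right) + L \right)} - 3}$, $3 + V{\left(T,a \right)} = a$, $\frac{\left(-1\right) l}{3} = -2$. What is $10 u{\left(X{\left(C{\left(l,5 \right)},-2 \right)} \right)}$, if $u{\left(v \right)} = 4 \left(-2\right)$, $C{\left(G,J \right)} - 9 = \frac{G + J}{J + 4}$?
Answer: $-80$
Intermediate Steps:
$l = 6$ ($l = \left(-3\right) \left(-2\right) = 6$)
$V{\left(T,a \right)} = -3 + a$
$C{\left(G,J \right)} = 9 + \frac{G + J}{4 + J}$ ($C{\left(G,J \right)} = 9 + \frac{G + J}{J + 4} = 9 + \frac{G + J}{4 + J}$)
$X{\left(L,P \right)} = \frac{1}{-6 - 4 L}$ ($X{\left(L,P \right)} = \frac{1}{\left(-3 + \left(L \left(-5\right) + L\right)\right) - 3} = \frac{1}{\left(-3 + \left(- 5 L + L\right)\right) - 3} = \frac{1}{\left(-3 - 4 L\right) - 3} = \frac{1}{-6 - 4 L}$)
$u{\left(v \right)} = -8$
$10 u{\left(X{\left(C{\left(l,5 \right)},-2 \right)} \right)} = 10 \left(-8\right) = -80$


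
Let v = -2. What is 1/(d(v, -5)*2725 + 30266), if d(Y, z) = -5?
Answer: 1/16641 ≈ 6.0093e-5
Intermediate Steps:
1/(d(v, -5)*2725 + 30266) = 1/(-5*2725 + 30266) = 1/(-13625 + 30266) = 1/16641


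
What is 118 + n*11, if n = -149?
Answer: -1521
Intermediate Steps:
118 + n*11 = 118 - 149*11 = 118 - 1639 = -1521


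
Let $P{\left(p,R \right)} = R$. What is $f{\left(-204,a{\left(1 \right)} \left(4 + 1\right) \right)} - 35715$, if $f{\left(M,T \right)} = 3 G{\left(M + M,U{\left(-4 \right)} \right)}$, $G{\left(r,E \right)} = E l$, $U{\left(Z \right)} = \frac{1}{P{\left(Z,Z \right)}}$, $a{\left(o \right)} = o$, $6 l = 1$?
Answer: $- \frac{285721}{8} \approx -35715.0$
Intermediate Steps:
$l = \frac{1}{6}$ ($l = \frac{1}{6} \cdot 1 = \frac{1}{6} \approx 0.16667$)
$U{\left(Z \right)} = \frac{1}{Z}$
$G{\left(r,E \right)} = \frac{E}{6}$ ($G{\left(r,E \right)} = E \frac{1}{6} = \frac{E}{6}$)
$f{\left(M,T \right)} = - \frac{1}{8}$ ($f{\left(M,T \right)} = 3 \frac{1}{6 \left(-4\right)} = 3 \cdot \frac{1}{6} \left(- \frac{1}{4}\right) = 3 \left(- \frac{1}{24}\right) = - \frac{1}{8}$)
$f{\left(-204,a{\left(1 \right)} \left(4 + 1\right) \right)} - 35715 = - \frac{1}{8} - 35715 = - \frac{285721}{8}$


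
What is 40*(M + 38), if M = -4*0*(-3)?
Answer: 1520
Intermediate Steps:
M = 0 (M = 0*(-3) = 0)
40*(M + 38) = 40*(0 + 38) = 40*38 = 1520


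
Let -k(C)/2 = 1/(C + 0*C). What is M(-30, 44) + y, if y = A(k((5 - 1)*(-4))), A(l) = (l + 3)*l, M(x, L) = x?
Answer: -1895/64 ≈ -29.609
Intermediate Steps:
k(C) = -2/C (k(C) = -2/(C + 0*C) = -2/(C + 0) = -2/C)
A(l) = l*(3 + l) (A(l) = (3 + l)*l = l*(3 + l))
y = 25/64 (y = (-2*(-1/(4*(5 - 1))))*(3 - 2*(-1/(4*(5 - 1)))) = (-2/(4*(-4)))*(3 - 2/(4*(-4))) = (-2/(-16))*(3 - 2/(-16)) = (-2*(-1/16))*(3 - 2*(-1/16)) = (3 + ⅛)/8 = (⅛)*(25/8) = 25/64 ≈ 0.39063)
M(-30, 44) + y = -30 + 25/64 = -1895/64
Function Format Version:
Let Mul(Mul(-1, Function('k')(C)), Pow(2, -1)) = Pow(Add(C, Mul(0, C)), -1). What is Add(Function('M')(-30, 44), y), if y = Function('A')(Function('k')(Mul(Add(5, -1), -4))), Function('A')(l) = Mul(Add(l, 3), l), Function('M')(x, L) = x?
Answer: Rational(-1895, 64) ≈ -29.609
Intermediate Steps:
Function('k')(C) = Mul(-2, Pow(C, -1)) (Function('k')(C) = Mul(-2, Pow(Add(C, Mul(0, C)), -1)) = Mul(-2, Pow(Add(C, 0), -1)) = Mul(-2, Pow(C, -1)))
Function('A')(l) = Mul(l, Add(3, l)) (Function('A')(l) = Mul(Add(3, l), l) = Mul(l, Add(3, l)))
y = Rational(25, 64) (y = Mul(Mul(-2, Pow(Mul(Add(5, -1), -4), -1)), Add(3, Mul(-2, Pow(Mul(Add(5, -1), -4), -1)))) = Mul(Mul(-2, Pow(Mul(4, -4), -1)), Add(3, Mul(-2, Pow(Mul(4, -4), -1)))) = Mul(Mul(-2, Pow(-16, -1)), Add(3, Mul(-2, Pow(-16, -1)))) = Mul(Mul(-2, Rational(-1, 16)), Add(3, Mul(-2, Rational(-1, 16)))) = Mul(Rational(1, 8), Add(3, Rational(1, 8))) = Mul(Rational(1, 8), Rational(25, 8)) = Rational(25, 64) ≈ 0.39063)
Add(Function('M')(-30, 44), y) = Add(-30, Rational(25, 64)) = Rational(-1895, 64)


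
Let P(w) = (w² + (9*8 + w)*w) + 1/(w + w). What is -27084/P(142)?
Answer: -7691856/14356769 ≈ -0.53576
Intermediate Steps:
P(w) = w² + 1/(2*w) + w*(72 + w) (P(w) = (w² + (72 + w)*w) + 1/(2*w) = (w² + w*(72 + w)) + 1/(2*w) = w² + 1/(2*w) + w*(72 + w))
-27084/P(142) = -27084*284/(1 + 4*142²*(36 + 142)) = -27084*284/(1 + 4*20164*178) = -27084*284/(1 + 14356768) = -27084/((½)*(1/142)*14356769) = -27084/14356769/284 = -27084*284/14356769 = -7691856/14356769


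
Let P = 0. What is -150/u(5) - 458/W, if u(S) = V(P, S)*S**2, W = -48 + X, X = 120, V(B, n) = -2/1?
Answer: -121/36 ≈ -3.3611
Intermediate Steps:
V(B, n) = -2 (V(B, n) = -2*1 = -2)
W = 72 (W = -48 + 120 = 72)
u(S) = -2*S**2
-150/u(5) - 458/W = -150/((-2*5**2)) - 458/72 = -150/((-2*25)) - 458*1/72 = -150/(-50) - 229/36 = -150*(-1/50) - 229/36 = 3 - 229/36 = -121/36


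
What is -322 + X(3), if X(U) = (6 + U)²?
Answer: -241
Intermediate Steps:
-322 + X(3) = -322 + (6 + 3)² = -322 + 9² = -322 + 81 = -241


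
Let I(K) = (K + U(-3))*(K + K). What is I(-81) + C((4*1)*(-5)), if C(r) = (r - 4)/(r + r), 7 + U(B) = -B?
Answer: 68853/5 ≈ 13771.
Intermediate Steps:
U(B) = -7 - B
C(r) = (-4 + r)/(2*r) (C(r) = (-4 + r)/((2*r)) = (-4 + r)*(1/(2*r)) = (-4 + r)/(2*r))
I(K) = 2*K*(-4 + K) (I(K) = (K + (-7 - 1*(-3)))*(K + K) = (K + (-7 + 3))*(2*K) = (K - 4)*(2*K) = (-4 + K)*(2*K) = 2*K*(-4 + K))
I(-81) + C((4*1)*(-5)) = 2*(-81)*(-4 - 81) + (-4 + (4*1)*(-5))/(2*(((4*1)*(-5)))) = 2*(-81)*(-85) + (-4 + 4*(-5))/(2*((4*(-5)))) = 13770 + (½)*(-4 - 20)/(-20) = 13770 + (½)*(-1/20)*(-24) = 13770 + ⅗ = 68853/5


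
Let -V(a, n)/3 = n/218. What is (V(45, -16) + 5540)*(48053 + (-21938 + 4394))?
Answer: 18423896956/109 ≈ 1.6903e+8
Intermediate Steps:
V(a, n) = -3*n/218
(V(45, -16) + 5540)*(48053 + (-21938 + 4394)) = (-3/218*(-16) + 5540)*(48053 + (-21938 + 4394)) = (24/109 + 5540)*(48053 - 17544) = (603884/109)*30509 = 18423896956/109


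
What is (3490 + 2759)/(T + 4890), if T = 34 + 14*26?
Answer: 6249/5288 ≈ 1.1817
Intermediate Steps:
T = 398 (T = 34 + 364 = 398)
(3490 + 2759)/(T + 4890) = (3490 + 2759)/(398 + 4890) = 6249/5288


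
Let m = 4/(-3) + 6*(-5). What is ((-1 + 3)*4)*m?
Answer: -752/3 ≈ -250.67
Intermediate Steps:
m = -94/3 (m = 4*(-⅓) - 30 = -4/3 - 30 = -94/3 ≈ -31.333)
((-1 + 3)*4)*m = ((-1 + 3)*4)*(-94/3) = (2*4)*(-94/3) = 8*(-94/3) = -752/3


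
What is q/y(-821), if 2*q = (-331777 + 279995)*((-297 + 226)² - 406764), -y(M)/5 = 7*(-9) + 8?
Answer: 10401010193/275 ≈ 3.7822e+7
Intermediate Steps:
y(M) = 275 (y(M) = -5*(7*(-9) + 8) = -5*(-63 + 8) = -5*(-55) = 275)
q = 10401010193 (q = ((-331777 + 279995)*((-297 + 226)² - 406764))/2 = (-51782*((-71)² - 406764))/2 = (-51782*(5041 - 406764))/2 = (-51782*(-401723))/2 = (½)*20802020386 = 10401010193)
q/y(-821) = 10401010193/275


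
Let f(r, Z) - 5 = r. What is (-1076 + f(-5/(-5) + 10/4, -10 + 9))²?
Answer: 4558225/4 ≈ 1.1396e+6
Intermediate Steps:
f(r, Z) = 5 + r
(-1076 + f(-5/(-5) + 10/4, -10 + 9))² = (-1076 + (5 + (-5/(-5) + 10/4)))² = (-1076 + (5 + (-5*(-⅕) + 10*(¼))))² = (-1076 + (5 + (1 + 5/2)))² = (-1076 + (5 + 7/2))² = (-1076 + 17/2)² = (-2135/2)² = 4558225/4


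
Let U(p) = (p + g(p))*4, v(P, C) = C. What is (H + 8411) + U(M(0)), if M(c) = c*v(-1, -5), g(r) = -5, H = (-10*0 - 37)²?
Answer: 9760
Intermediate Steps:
H = 1369 (H = (0 - 37)² = (-37)² = 1369)
M(c) = -5*c (M(c) = c*(-5) = -5*c)
U(p) = -20 + 4*p (U(p) = (p - 5)*4 = (-5 + p)*4 = -20 + 4*p)
(H + 8411) + U(M(0)) = (1369 + 8411) + (-20 + 4*(-5*0)) = 9780 + (-20 + 4*0) = 9780 + (-20 + 0) = 9780 - 20 = 9760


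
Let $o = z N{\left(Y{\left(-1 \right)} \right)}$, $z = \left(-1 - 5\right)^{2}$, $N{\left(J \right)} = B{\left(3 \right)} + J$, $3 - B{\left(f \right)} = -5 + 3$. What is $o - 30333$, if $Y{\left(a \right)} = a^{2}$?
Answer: $-30117$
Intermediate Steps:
$B{\left(f \right)} = 5$ ($B{\left(f \right)} = 3 - \left(-5 + 3\right) = 3 - -2 = 3 + 2 = 5$)
$N{\left(J \right)} = 5 + J$
$z = 36$ ($z = \left(-6\right)^{2} = 36$)
$o = 216$ ($o = 36 \left(5 + \left(-1\right)^{2}\right) = 36 \left(5 + 1\right) = 36 \cdot 6 = 216$)
$o - 30333 = 216 - 30333 = -30117$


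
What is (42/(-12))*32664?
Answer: -114324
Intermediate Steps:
(42/(-12))*32664 = (42*(-1/12))*32664 = -7/2*32664 = -114324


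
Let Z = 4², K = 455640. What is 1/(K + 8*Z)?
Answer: 1/455768 ≈ 2.1941e-6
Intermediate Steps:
Z = 16
1/(K + 8*Z) = 1/(455640 + 8*16) = 1/(455640 + 128) = 1/455768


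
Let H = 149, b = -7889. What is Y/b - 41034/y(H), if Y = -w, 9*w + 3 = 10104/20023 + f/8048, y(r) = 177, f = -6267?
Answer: -52165456426543237/225015449405712 ≈ -231.83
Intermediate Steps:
w = -175867487/483435312 (w = -⅓ + (10104/20023 - 6267/8048)/9 = -⅓ + (⅑)*(-44167149/161145104) = -⅓ - 4907461/161145104 = -175867487/483435312 ≈ -0.36379)
Y = 175867487/483435312 (Y = -1*(-175867487/483435312) = 175867487/483435312 ≈ 0.36379)
Y/b - 41034/y(H) = (175867487/483435312)/(-7889) - 41034/177 = (175867487/483435312)*(-1/7889) - 41034*1/177 = -175867487/3813821176368 - 13678/59 = -52165456426543237/225015449405712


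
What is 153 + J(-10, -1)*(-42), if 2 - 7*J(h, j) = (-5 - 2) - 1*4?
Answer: 75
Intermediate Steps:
J(h, j) = 13/7 (J(h, j) = 2/7 - ((-5 - 2) - 1*4)/7 = 2/7 - (-7 - 4)/7 = 2/7 - ⅐*(-11) = 2/7 + 11/7 = 13/7)
153 + J(-10, -1)*(-42) = 153 + (13/7)*(-42) = 153 - 78 = 75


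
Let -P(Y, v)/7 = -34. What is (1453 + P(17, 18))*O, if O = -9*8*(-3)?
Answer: 365256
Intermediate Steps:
O = 216 (O = -72*(-3) = 216)
P(Y, v) = 238 (P(Y, v) = -7*(-34) = 238)
(1453 + P(17, 18))*O = (1453 + 238)*216 = 1691*216 = 365256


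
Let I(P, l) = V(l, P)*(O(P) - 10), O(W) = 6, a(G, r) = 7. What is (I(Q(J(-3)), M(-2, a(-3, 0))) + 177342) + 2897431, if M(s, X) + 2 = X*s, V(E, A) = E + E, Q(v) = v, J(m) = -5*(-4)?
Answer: 3074901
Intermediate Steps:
J(m) = 20
V(E, A) = 2*E
M(s, X) = -2 + X*s
I(P, l) = -8*l (I(P, l) = (2*l)*(6 - 10) = (2*l)*(-4) = -8*l)
(I(Q(J(-3)), M(-2, a(-3, 0))) + 177342) + 2897431 = (-8*(-2 + 7*(-2)) + 177342) + 2897431 = (-8*(-2 - 14) + 177342) + 2897431 = (-8*(-16) + 177342) + 2897431 = (128 + 177342) + 2897431 = 177470 + 2897431 = 3074901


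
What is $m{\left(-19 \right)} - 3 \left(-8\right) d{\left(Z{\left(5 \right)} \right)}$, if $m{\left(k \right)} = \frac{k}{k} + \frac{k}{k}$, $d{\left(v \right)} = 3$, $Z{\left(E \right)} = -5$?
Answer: $74$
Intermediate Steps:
$m{\left(k \right)} = 2$ ($m{\left(k \right)} = 1 + 1 = 2$)
$m{\left(-19 \right)} - 3 \left(-8\right) d{\left(Z{\left(5 \right)} \right)} = 2 - 3 \left(-8\right) 3 = 2 - \left(-24\right) 3 = 2 - -72 = 2 + 72 = 74$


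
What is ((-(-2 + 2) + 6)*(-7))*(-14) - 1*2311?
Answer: -1723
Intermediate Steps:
((-(-2 + 2) + 6)*(-7))*(-14) - 1*2311 = ((-1*0 + 6)*(-7))*(-14) - 2311 = ((0 + 6)*(-7))*(-14) - 2311 = (6*(-7))*(-14) - 2311 = -42*(-14) - 2311 = 588 - 2311 = -1723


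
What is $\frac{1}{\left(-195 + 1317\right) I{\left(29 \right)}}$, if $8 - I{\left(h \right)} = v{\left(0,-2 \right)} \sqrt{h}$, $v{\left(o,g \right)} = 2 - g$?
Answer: $- \frac{1}{56100} - \frac{\sqrt{29}}{112200} \approx -6.5821 \cdot 10^{-5}$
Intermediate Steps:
$I{\left(h \right)} = 8 - 4 \sqrt{h}$ ($I{\left(h \right)} = 8 - \left(2 - -2\right) \sqrt{h} = 8 - \left(2 + 2\right) \sqrt{h} = 8 - 4 \sqrt{h}$)
$\frac{1}{\left(-195 + 1317\right) I{\left(29 \right)}} = \frac{1}{\left(-195 + 1317\right) \left(8 - 4 \sqrt{29}\right)} = \frac{1}{1122 \left(8 - 4 \sqrt{29}\right)} = \frac{1}{8976 - 4488 \sqrt{29}}$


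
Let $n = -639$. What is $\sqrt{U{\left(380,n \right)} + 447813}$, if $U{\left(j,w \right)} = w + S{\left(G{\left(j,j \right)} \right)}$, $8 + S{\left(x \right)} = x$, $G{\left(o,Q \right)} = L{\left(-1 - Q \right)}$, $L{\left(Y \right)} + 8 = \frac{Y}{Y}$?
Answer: $\sqrt{447159} \approx 668.7$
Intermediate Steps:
$L{\left(Y \right)} = -7$ ($L{\left(Y \right)} = -8 + \frac{Y}{Y} = -8 + 1 = -7$)
$G{\left(o,Q \right)} = -7$
$S{\left(x \right)} = -8 + x$
$U{\left(j,w \right)} = -15 + w$ ($U{\left(j,w \right)} = w - 15 = -15 + w$)
$\sqrt{U{\left(380,n \right)} + 447813} = \sqrt{\left(-15 - 639\right) + 447813} = \sqrt{-654 + 447813} = \sqrt{447159}$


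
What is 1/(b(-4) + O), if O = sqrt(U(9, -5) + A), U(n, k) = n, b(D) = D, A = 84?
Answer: 4/77 + sqrt(93)/77 ≈ 0.17719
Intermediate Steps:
O = sqrt(93) (O = sqrt(9 + 84) = sqrt(93) ≈ 9.6436)
1/(b(-4) + O) = 1/(-4 + sqrt(93))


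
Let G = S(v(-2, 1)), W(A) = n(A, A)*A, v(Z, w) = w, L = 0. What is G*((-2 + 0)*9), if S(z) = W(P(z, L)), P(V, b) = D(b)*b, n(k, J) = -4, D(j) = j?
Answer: 0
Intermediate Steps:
P(V, b) = b**2 (P(V, b) = b*b = b**2)
W(A) = -4*A
S(z) = 0 (S(z) = -4*0**2 = -4*0 = 0)
G = 0
G*((-2 + 0)*9) = 0*((-2 + 0)*9) = 0*(-2*9) = 0*(-18) = 0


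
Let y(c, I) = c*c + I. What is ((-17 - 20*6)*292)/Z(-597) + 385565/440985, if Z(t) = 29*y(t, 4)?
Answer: 793509961613/911602163469 ≈ 0.87046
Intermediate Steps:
y(c, I) = I + c**2 (y(c, I) = c**2 + I = I + c**2)
Z(t) = 116 + 29*t**2 (Z(t) = 29*(4 + t**2) = 116 + 29*t**2)
((-17 - 20*6)*292)/Z(-597) + 385565/440985 = ((-17 - 20*6)*292)/(116 + 29*(-597)**2) + 385565/440985 = ((-17 - 120)*292)/(116 + 29*356409) + 385565*(1/440985) = (-137*292)/(116 + 10335861) + 77113/88197 = -40004/10335977 + 77113/88197 = 793509961613/911602163469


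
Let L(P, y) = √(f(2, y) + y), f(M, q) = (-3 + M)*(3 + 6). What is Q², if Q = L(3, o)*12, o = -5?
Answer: -2016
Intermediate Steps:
f(M, q) = -27 + 9*M (f(M, q) = (-3 + M)*9 = -27 + 9*M)
L(P, y) = √(-9 + y) (L(P, y) = √((-27 + 9*2) + y) = √((-27 + 18) + y) = √(-9 + y))
Q = 12*I*√14 (Q = √(-9 - 5)*12 = √(-14)*12 = (I*√14)*12 = 12*I*√14 ≈ 44.9*I)
Q² = (12*I*√14)² = -2016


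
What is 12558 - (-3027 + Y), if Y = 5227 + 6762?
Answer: 3596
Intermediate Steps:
Y = 11989
12558 - (-3027 + Y) = 12558 - (-3027 + 11989) = 12558 - 1*8962 = 12558 - 8962 = 3596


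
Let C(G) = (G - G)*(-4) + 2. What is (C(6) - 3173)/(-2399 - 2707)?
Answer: 1057/1702 ≈ 0.62103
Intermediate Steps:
C(G) = 2 (C(G) = 0*(-4) + 2 = 0 + 2 = 2)
(C(6) - 3173)/(-2399 - 2707) = (2 - 3173)/(-2399 - 2707) = -3171/(-5106) = -3171*(-1/5106) = 1057/1702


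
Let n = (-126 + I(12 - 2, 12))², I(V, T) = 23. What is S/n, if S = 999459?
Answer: 999459/10609 ≈ 94.209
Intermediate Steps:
n = 10609 (n = (-126 + 23)² = (-103)² = 10609)
S/n = 999459/10609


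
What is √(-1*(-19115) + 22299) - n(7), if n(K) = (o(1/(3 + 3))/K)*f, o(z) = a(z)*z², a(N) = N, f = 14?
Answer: -1/108 + √41414 ≈ 203.50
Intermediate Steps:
o(z) = z³ (o(z) = z*z² = z³)
n(K) = 7/(108*K) (n(K) = ((1/(3 + 3))³/K)*14 = ((1/6)³/K)*14 = ((⅙)³/K)*14 = (1/(216*K))*14 = 7/(108*K))
√(-1*(-19115) + 22299) - n(7) = √(-1*(-19115) + 22299) - 7/(108*7) = √(19115 + 22299) - 7/(108*7) = √41414 - 1*1/108 = √41414 - 1/108 = -1/108 + √41414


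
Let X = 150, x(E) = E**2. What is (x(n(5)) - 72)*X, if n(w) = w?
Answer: -7050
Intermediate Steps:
(x(n(5)) - 72)*X = (5**2 - 72)*150 = (25 - 72)*150 = -47*150 = -7050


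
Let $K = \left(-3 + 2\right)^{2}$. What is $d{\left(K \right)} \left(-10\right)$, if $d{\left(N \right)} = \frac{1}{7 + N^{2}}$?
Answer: $- \frac{5}{4} \approx -1.25$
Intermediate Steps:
$K = 1$ ($K = \left(-1\right)^{2} = 1$)
$d{\left(K \right)} \left(-10\right) = \frac{1}{7 + 1^{2}} \left(-10\right) = \frac{1}{7 + 1} \left(-10\right) = \frac{1}{8} \left(-10\right) = - \frac{5}{4}$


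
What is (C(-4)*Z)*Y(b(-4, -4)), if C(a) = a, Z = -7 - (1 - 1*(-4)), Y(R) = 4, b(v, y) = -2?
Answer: 192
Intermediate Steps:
Z = -12 (Z = -7 - (1 + 4) = -7 - 1*5 = -7 - 5 = -12)
(C(-4)*Z)*Y(b(-4, -4)) = -4*(-12)*4 = 48*4 = 192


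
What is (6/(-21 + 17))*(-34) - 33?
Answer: 18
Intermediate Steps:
(6/(-21 + 17))*(-34) - 33 = (6/(-4))*(-34) - 33 = (6*(-1/4))*(-34) - 33 = -3/2*(-34) - 33 = 51 - 33 = 18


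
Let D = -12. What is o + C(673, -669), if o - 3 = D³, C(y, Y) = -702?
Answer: -2427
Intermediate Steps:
o = -1725 (o = 3 + (-12)³ = 3 - 1728 = -1725)
o + C(673, -669) = -1725 - 702 = -2427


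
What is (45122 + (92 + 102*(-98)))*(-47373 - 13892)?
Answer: -2157630770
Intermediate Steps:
(45122 + (92 + 102*(-98)))*(-47373 - 13892) = (45122 + (92 - 9996))*(-61265) = (45122 - 9904)*(-61265) = 35218*(-61265) = -2157630770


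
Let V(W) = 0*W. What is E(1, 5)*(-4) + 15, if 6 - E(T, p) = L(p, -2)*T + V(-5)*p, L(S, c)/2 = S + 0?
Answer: 31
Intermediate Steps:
L(S, c) = 2*S (L(S, c) = 2*(S + 0) = 2*S)
V(W) = 0
E(T, p) = 6 - 2*T*p (E(T, p) = 6 - ((2*p)*T + 0*p) = 6 - (2*T*p + 0) = 6 - 2*T*p)
E(1, 5)*(-4) + 15 = (6 - 2*1*5)*(-4) + 15 = (6 - 10)*(-4) + 15 = -4*(-4) + 15 = 16 + 15 = 31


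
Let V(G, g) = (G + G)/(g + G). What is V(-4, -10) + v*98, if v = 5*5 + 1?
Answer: 17840/7 ≈ 2548.6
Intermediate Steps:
v = 26 (v = 25 + 1 = 26)
V(G, g) = 2*G/(G + g) (V(G, g) = (2*G)/(G + g) = 2*G/(G + g))
V(-4, -10) + v*98 = 2*(-4)/(-4 - 10) + 26*98 = 2*(-4)/(-14) + 2548 = 2*(-4)*(-1/14) + 2548 = 4/7 + 2548 = 17840/7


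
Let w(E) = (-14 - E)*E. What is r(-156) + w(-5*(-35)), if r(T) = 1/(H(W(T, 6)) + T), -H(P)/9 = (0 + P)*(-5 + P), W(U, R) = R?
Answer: -6945751/210 ≈ -33075.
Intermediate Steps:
H(P) = -9*P*(-5 + P) (H(P) = -9*(0 + P)*(-5 + P) = -9*P*(-5 + P))
w(E) = E*(-14 - E)
r(T) = 1/(-54 + T) (r(T) = 1/(9*6*(5 - 1*6) + T) = 1/(9*6*(5 - 6) + T) = 1/(9*6*(-1) + T) = 1/(-54 + T))
r(-156) + w(-5*(-35)) = 1/(-54 - 156) - (-5*(-35))*(14 - 5*(-35)) = 1/(-210) - 1*175*(14 + 175) = -1/210 - 1*175*189 = -1/210 - 33075 = -6945751/210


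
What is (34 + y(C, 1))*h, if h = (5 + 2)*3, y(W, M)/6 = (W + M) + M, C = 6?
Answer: 1722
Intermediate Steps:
y(W, M) = 6*W + 12*M (y(W, M) = 6*((W + M) + M) = 6*((M + W) + M) = 6*(W + 2*M) = 6*W + 12*M)
h = 21 (h = 7*3 = 21)
(34 + y(C, 1))*h = (34 + (6*6 + 12*1))*21 = (34 + (36 + 12))*21 = (34 + 48)*21 = 82*21 = 1722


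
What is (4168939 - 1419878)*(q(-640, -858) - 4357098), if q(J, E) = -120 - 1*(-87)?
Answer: -11978018903991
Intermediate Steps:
q(J, E) = -33 (q(J, E) = -120 + 87 = -33)
(4168939 - 1419878)*(q(-640, -858) - 4357098) = (4168939 - 1419878)*(-33 - 4357098) = 2749061*(-4357131) = -11978018903991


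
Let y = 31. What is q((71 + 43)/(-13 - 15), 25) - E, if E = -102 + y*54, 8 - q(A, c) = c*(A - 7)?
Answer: -18021/14 ≈ -1287.2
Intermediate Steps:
q(A, c) = 8 - c*(-7 + A) (q(A, c) = 8 - c*(A - 7) = 8 - c*(-7 + A))
E = 1572 (E = -102 + 31*54 = -102 + 1674 = 1572)
q((71 + 43)/(-13 - 15), 25) - E = (8 + 7*25 - 1*(71 + 43)/(-13 - 15)*25) - 1*1572 = (8 + 175 - 1*114/(-28)*25) - 1572 = (8 + 175 - 1*114*(-1/28)*25) - 1572 = (8 + 175 - 1*(-57/14)*25) - 1572 = (8 + 175 + 1425/14) - 1572 = 3987/14 - 1572 = -18021/14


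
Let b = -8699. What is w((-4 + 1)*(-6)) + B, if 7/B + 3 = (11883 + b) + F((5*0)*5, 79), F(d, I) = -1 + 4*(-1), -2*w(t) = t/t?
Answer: -1581/3176 ≈ -0.49780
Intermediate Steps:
w(t) = -½ (w(t) = -t/(2*t) = -½*1 = -½)
F(d, I) = -5 (F(d, I) = -1 - 4 = -5)
B = 7/3176 (B = 7/(-3 + ((11883 - 8699) - 5)) = 7/(-3 + (3184 - 5)) = 7/(-3 + 3179) = 7/3176 ≈ 0.0022040)
w((-4 + 1)*(-6)) + B = -½ + 7/3176 = -1581/3176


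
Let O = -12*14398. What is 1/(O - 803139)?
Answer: -1/975915 ≈ -1.0247e-6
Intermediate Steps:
O = -172776
1/(O - 803139) = 1/(-172776 - 803139) = 1/(-975915) = -1/975915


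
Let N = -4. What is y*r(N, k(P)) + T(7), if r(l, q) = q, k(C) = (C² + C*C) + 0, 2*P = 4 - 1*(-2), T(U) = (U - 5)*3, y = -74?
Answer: -1326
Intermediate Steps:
T(U) = -15 + 3*U (T(U) = (-5 + U)*3 = -15 + 3*U)
P = 3 (P = (4 - 1*(-2))/2 = (4 + 2)/2 = (½)*6 = 3)
k(C) = 2*C² (k(C) = (C² + C²) + 0 = 2*C² + 0 = 2*C²)
y*r(N, k(P)) + T(7) = -148*3² + (-15 + 3*7) = -148*9 + (-15 + 21) = -74*18 + 6 = -1332 + 6 = -1326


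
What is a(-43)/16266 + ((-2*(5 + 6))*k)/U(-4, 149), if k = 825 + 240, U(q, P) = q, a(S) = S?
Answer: 47639026/8133 ≈ 5857.5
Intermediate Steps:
k = 1065
a(-43)/16266 + ((-2*(5 + 6))*k)/U(-4, 149) = -43/16266 + (-2*(5 + 6)*1065)/(-4) = -43*1/16266 + (-2*11*1065)*(-1/4) = -43/16266 - 22*1065*(-1/4) = -43/16266 - 23430*(-1/4) = -43/16266 + 11715/2 = 47639026/8133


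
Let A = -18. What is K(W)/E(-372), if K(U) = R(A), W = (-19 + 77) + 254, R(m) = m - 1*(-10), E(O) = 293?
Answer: -8/293 ≈ -0.027304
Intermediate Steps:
R(m) = 10 + m (R(m) = m + 10 = 10 + m)
W = 312 (W = 58 + 254 = 312)
K(U) = -8 (K(U) = 10 - 18 = -8)
K(W)/E(-372) = -8/293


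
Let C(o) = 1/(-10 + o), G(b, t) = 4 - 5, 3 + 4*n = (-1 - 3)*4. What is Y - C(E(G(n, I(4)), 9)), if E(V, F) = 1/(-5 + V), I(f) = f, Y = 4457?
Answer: 271883/61 ≈ 4457.1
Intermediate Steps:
n = -19/4 (n = -¾ + ((-1 - 3)*4)/4 = -¾ + (-4*4)/4 = -¾ + (¼)*(-16) = -¾ - 4 = -19/4 ≈ -4.7500)
G(b, t) = -1
Y - C(E(G(n, I(4)), 9)) = 4457 - 1/(-10 + 1/(-5 - 1)) = 4457 - 1/(-10 + 1/(-6)) = 4457 - 1/(-10 - ⅙) = 4457 - 1/(-61/6) = 4457 - 1*(-6/61) = 4457 + 6/61 = 271883/61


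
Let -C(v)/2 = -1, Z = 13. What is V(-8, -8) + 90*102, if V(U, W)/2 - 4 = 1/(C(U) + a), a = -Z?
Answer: 101066/11 ≈ 9187.8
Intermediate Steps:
a = -13 (a = -1*13 = -13)
C(v) = 2 (C(v) = -2*(-1) = 2)
V(U, W) = 86/11 (V(U, W) = 8 + 2/(2 - 13) = 8 + 2/(-11) = 8 + 2*(-1/11) = 8 - 2/11 = 86/11)
V(-8, -8) + 90*102 = 86/11 + 90*102 = 86/11 + 9180 = 101066/11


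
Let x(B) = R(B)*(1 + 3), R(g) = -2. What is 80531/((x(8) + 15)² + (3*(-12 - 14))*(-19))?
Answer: 80531/1531 ≈ 52.600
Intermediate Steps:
x(B) = -8 (x(B) = -2*(1 + 3) = -2*4 = -8)
80531/((x(8) + 15)² + (3*(-12 - 14))*(-19)) = 80531/((-8 + 15)² + (3*(-12 - 14))*(-19)) = 80531/(7² + (3*(-26))*(-19)) = 80531/(49 - 78*(-19)) = 80531/(49 + 1482) = 80531/1531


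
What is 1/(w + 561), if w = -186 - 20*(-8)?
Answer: 1/535 ≈ 0.0018692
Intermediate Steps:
w = -26 (w = -186 - 1*(-160) = -186 + 160 = -26)
1/(w + 561) = 1/(-26 + 561) = 1/535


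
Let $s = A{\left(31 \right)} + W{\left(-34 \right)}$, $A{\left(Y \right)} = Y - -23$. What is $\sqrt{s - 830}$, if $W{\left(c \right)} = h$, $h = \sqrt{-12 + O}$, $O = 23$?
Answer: $\sqrt{-776 + \sqrt{11}} \approx 27.797 i$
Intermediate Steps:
$h = \sqrt{11}$ ($h = \sqrt{-12 + 23} = \sqrt{11} \approx 3.3166$)
$A{\left(Y \right)} = 23 + Y$ ($A{\left(Y \right)} = Y + 23 = 23 + Y$)
$W{\left(c \right)} = \sqrt{11}$
$s = 54 + \sqrt{11}$ ($s = \left(23 + 31\right) + \sqrt{11} = 54 + \sqrt{11} \approx 57.317$)
$\sqrt{s - 830} = \sqrt{\left(54 + \sqrt{11}\right) - 830} = \sqrt{-776 + \sqrt{11}}$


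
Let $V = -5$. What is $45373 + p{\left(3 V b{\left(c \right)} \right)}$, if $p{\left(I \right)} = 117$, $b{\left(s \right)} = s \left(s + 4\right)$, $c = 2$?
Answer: $45490$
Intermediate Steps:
$b{\left(s \right)} = s \left(4 + s\right)$
$45373 + p{\left(3 V b{\left(c \right)} \right)} = 45373 + 117 = 45490$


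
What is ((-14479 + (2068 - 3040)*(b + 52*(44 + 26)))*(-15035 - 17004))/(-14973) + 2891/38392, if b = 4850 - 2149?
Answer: -47199441994585/3570456 ≈ -1.3219e+7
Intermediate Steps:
b = 2701
((-14479 + (2068 - 3040)*(b + 52*(44 + 26)))*(-15035 - 17004))/(-14973) + 2891/38392 = ((-14479 + (2068 - 3040)*(2701 + 52*(44 + 26)))*(-15035 - 17004))/(-14973) + 2891/38392 = ((-14479 - 972*(2701 + 52*70))*(-32039))*(-1/14973) + 2891*(1/38392) = ((-14479 - 972*(2701 + 3640))*(-32039))*(-1/14973) + 2891/38392 = ((-14479 - 972*6341)*(-32039))*(-1/14973) + 2891/38392 = ((-14479 - 6163452)*(-32039))*(-1/14973) + 2891/38392 = -6177931*(-32039)*(-1/14973) + 2891/38392 = 197934731309*(-1/14973) + 2891/38392 = -1229408269/93 + 2891/38392 = -47199441994585/3570456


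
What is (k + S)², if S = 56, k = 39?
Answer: 9025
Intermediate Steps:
(k + S)² = (39 + 56)² = 95² = 9025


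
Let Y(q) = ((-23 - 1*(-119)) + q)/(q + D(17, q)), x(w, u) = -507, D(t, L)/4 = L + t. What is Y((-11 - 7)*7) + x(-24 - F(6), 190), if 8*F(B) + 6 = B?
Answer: -142452/281 ≈ -506.95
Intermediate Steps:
F(B) = -¾ + B/8
D(t, L) = 4*L + 4*t (D(t, L) = 4*(L + t) = 4*L + 4*t)
Y(q) = (96 + q)/(68 + 5*q) (Y(q) = ((-23 - 1*(-119)) + q)/(q + (4*q + 4*17)) = ((-23 + 119) + q)/(q + (4*q + 68)) = (96 + q)/(q + (68 + 4*q)) = (96 + q)/(68 + 5*q))
Y((-11 - 7)*7) + x(-24 - F(6), 190) = (96 + (-11 - 7)*7)/(68 + 5*((-11 - 7)*7)) - 507 = (96 - 18*7)/(68 + 5*(-18*7)) - 507 = (96 - 126)/(68 + 5*(-126)) - 507 = -30/(68 - 630) - 507 = -30/(-562) - 507 = -1/562*(-30) - 507 = 15/281 - 507 = -142452/281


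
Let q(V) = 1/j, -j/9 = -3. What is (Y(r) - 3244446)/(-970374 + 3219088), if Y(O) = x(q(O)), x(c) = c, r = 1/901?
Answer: -87600041/60715278 ≈ -1.4428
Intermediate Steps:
j = 27 (j = -9*(-3) = 27)
q(V) = 1/27
r = 1/901 ≈ 0.0011099
Y(O) = 1/27
(Y(r) - 3244446)/(-970374 + 3219088) = (1/27 - 3244446)/(-970374 + 3219088) = -87600041/27/2248714 = -87600041/27*1/2248714 = -87600041/60715278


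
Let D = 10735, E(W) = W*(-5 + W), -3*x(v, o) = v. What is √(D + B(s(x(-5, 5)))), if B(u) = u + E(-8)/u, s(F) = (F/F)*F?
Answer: √2429790/15 ≈ 103.92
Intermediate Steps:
x(v, o) = -v/3
s(F) = F (s(F) = 1*F = F)
B(u) = u + 104/u (B(u) = u + (-8*(-5 - 8))/u = u + (-8*(-13))/u = u + 104/u)
√(D + B(s(x(-5, 5)))) = √(10735 + (-⅓*(-5) + 104/((-⅓*(-5))))) = √(10735 + (5/3 + 104/(5/3))) = √(10735 + (5/3 + 104*(⅗))) = √(10735 + (5/3 + 312/5)) = √(10735 + 961/15) = √(161986/15) = √2429790/15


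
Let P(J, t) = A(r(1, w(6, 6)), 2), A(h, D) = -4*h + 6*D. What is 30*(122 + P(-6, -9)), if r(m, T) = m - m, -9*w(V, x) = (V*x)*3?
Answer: 4020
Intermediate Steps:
w(V, x) = -V*x/3 (w(V, x) = -V*x*3/9 = -V*x/3)
r(m, T) = 0
P(J, t) = 12 (P(J, t) = -4*0 + 6*2 = 0 + 12 = 12)
30*(122 + P(-6, -9)) = 30*(122 + 12) = 30*134 = 4020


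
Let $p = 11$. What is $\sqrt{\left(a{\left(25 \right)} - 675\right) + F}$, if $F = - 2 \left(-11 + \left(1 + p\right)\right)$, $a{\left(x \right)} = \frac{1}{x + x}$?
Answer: $\frac{3 i \sqrt{7522}}{10} \approx 26.019 i$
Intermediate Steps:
$a{\left(x \right)} = \frac{1}{2 x}$
$F = -2$ ($F = - 2 \left(-11 + \left(1 + 11\right)\right) = - 2 \left(-11 + 12\right) = \left(-2\right) 1 = -2$)
$\sqrt{\left(a{\left(25 \right)} - 675\right) + F} = \sqrt{\left(\frac{1}{2 \cdot 25} - 675\right) - 2} = \sqrt{\left(\frac{1}{2} \cdot \frac{1}{25} - 675\right) - 2} = \sqrt{\left(\frac{1}{50} - 675\right) - 2} = \sqrt{- \frac{33749}{50} - 2} = \sqrt{- \frac{33849}{50}} = \frac{3 i \sqrt{7522}}{10}$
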